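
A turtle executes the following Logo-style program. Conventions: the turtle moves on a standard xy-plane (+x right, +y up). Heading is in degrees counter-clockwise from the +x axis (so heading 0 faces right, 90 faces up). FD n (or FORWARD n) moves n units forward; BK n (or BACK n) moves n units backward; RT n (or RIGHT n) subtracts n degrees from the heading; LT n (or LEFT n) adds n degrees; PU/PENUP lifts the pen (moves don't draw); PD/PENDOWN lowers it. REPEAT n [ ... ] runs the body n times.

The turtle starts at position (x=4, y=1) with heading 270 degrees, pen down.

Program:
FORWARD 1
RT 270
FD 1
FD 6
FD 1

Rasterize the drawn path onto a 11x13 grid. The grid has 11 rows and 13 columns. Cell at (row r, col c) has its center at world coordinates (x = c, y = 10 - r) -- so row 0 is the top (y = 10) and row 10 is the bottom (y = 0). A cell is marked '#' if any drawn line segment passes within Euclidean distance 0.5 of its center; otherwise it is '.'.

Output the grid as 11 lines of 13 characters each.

Answer: .............
.............
.............
.............
.............
.............
.............
.............
.............
....#........
....#########

Derivation:
Segment 0: (4,1) -> (4,0)
Segment 1: (4,0) -> (5,0)
Segment 2: (5,0) -> (11,0)
Segment 3: (11,0) -> (12,0)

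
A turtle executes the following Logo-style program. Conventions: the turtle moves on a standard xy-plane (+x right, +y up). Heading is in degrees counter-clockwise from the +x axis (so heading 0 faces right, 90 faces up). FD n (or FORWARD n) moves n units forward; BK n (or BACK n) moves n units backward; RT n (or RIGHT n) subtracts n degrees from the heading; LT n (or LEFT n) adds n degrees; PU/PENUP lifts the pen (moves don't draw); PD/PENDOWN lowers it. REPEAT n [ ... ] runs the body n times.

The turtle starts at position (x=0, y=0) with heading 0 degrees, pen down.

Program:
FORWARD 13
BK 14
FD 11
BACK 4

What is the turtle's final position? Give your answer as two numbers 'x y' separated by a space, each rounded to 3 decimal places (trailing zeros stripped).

Executing turtle program step by step:
Start: pos=(0,0), heading=0, pen down
FD 13: (0,0) -> (13,0) [heading=0, draw]
BK 14: (13,0) -> (-1,0) [heading=0, draw]
FD 11: (-1,0) -> (10,0) [heading=0, draw]
BK 4: (10,0) -> (6,0) [heading=0, draw]
Final: pos=(6,0), heading=0, 4 segment(s) drawn

Answer: 6 0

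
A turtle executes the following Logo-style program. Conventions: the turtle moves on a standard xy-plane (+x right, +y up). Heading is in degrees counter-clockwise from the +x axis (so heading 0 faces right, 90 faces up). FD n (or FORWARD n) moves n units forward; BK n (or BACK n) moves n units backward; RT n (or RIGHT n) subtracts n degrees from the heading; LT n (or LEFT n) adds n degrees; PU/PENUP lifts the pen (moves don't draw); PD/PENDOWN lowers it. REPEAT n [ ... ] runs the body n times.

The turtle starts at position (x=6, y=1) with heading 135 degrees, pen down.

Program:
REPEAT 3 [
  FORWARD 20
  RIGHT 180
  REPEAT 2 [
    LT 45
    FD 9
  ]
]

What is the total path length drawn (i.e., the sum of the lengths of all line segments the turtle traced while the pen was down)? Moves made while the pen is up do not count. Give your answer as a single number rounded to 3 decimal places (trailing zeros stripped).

Executing turtle program step by step:
Start: pos=(6,1), heading=135, pen down
REPEAT 3 [
  -- iteration 1/3 --
  FD 20: (6,1) -> (-8.142,15.142) [heading=135, draw]
  RT 180: heading 135 -> 315
  REPEAT 2 [
    -- iteration 1/2 --
    LT 45: heading 315 -> 0
    FD 9: (-8.142,15.142) -> (0.858,15.142) [heading=0, draw]
    -- iteration 2/2 --
    LT 45: heading 0 -> 45
    FD 9: (0.858,15.142) -> (7.222,21.506) [heading=45, draw]
  ]
  -- iteration 2/3 --
  FD 20: (7.222,21.506) -> (21.364,35.648) [heading=45, draw]
  RT 180: heading 45 -> 225
  REPEAT 2 [
    -- iteration 1/2 --
    LT 45: heading 225 -> 270
    FD 9: (21.364,35.648) -> (21.364,26.648) [heading=270, draw]
    -- iteration 2/2 --
    LT 45: heading 270 -> 315
    FD 9: (21.364,26.648) -> (27.728,20.284) [heading=315, draw]
  ]
  -- iteration 3/3 --
  FD 20: (27.728,20.284) -> (41.87,6.142) [heading=315, draw]
  RT 180: heading 315 -> 135
  REPEAT 2 [
    -- iteration 1/2 --
    LT 45: heading 135 -> 180
    FD 9: (41.87,6.142) -> (32.87,6.142) [heading=180, draw]
    -- iteration 2/2 --
    LT 45: heading 180 -> 225
    FD 9: (32.87,6.142) -> (26.506,-0.222) [heading=225, draw]
  ]
]
Final: pos=(26.506,-0.222), heading=225, 9 segment(s) drawn

Segment lengths:
  seg 1: (6,1) -> (-8.142,15.142), length = 20
  seg 2: (-8.142,15.142) -> (0.858,15.142), length = 9
  seg 3: (0.858,15.142) -> (7.222,21.506), length = 9
  seg 4: (7.222,21.506) -> (21.364,35.648), length = 20
  seg 5: (21.364,35.648) -> (21.364,26.648), length = 9
  seg 6: (21.364,26.648) -> (27.728,20.284), length = 9
  seg 7: (27.728,20.284) -> (41.87,6.142), length = 20
  seg 8: (41.87,6.142) -> (32.87,6.142), length = 9
  seg 9: (32.87,6.142) -> (26.506,-0.222), length = 9
Total = 114

Answer: 114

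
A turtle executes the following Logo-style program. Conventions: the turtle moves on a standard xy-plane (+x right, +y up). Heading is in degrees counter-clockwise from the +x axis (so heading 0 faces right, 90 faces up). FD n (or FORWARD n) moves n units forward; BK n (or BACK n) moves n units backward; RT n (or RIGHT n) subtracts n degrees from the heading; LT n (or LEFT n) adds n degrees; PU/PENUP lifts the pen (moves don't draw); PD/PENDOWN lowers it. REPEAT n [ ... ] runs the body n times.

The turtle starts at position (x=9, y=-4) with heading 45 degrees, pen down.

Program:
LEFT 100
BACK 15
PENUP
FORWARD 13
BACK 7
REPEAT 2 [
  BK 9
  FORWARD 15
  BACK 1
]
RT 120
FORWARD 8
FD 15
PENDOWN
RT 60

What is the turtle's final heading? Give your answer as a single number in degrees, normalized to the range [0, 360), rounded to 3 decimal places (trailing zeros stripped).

Answer: 325

Derivation:
Executing turtle program step by step:
Start: pos=(9,-4), heading=45, pen down
LT 100: heading 45 -> 145
BK 15: (9,-4) -> (21.287,-12.604) [heading=145, draw]
PU: pen up
FD 13: (21.287,-12.604) -> (10.638,-5.147) [heading=145, move]
BK 7: (10.638,-5.147) -> (16.372,-9.162) [heading=145, move]
REPEAT 2 [
  -- iteration 1/2 --
  BK 9: (16.372,-9.162) -> (23.745,-14.324) [heading=145, move]
  FD 15: (23.745,-14.324) -> (11.457,-5.721) [heading=145, move]
  BK 1: (11.457,-5.721) -> (12.277,-6.294) [heading=145, move]
  -- iteration 2/2 --
  BK 9: (12.277,-6.294) -> (19.649,-11.456) [heading=145, move]
  FD 15: (19.649,-11.456) -> (7.362,-2.853) [heading=145, move]
  BK 1: (7.362,-2.853) -> (8.181,-3.426) [heading=145, move]
]
RT 120: heading 145 -> 25
FD 8: (8.181,-3.426) -> (15.431,-0.045) [heading=25, move]
FD 15: (15.431,-0.045) -> (29.026,6.294) [heading=25, move]
PD: pen down
RT 60: heading 25 -> 325
Final: pos=(29.026,6.294), heading=325, 1 segment(s) drawn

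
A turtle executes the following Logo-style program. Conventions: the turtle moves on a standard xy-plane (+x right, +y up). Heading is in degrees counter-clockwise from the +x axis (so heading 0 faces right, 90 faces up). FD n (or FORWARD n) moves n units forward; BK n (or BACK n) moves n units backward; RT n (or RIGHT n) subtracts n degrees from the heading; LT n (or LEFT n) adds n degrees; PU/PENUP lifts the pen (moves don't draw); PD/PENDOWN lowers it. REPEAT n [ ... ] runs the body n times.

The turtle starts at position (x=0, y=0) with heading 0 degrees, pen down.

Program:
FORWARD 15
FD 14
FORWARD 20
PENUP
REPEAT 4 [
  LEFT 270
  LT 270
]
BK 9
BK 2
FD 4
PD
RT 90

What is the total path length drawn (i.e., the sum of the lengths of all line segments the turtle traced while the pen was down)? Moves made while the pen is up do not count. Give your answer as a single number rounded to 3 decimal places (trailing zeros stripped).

Answer: 49

Derivation:
Executing turtle program step by step:
Start: pos=(0,0), heading=0, pen down
FD 15: (0,0) -> (15,0) [heading=0, draw]
FD 14: (15,0) -> (29,0) [heading=0, draw]
FD 20: (29,0) -> (49,0) [heading=0, draw]
PU: pen up
REPEAT 4 [
  -- iteration 1/4 --
  LT 270: heading 0 -> 270
  LT 270: heading 270 -> 180
  -- iteration 2/4 --
  LT 270: heading 180 -> 90
  LT 270: heading 90 -> 0
  -- iteration 3/4 --
  LT 270: heading 0 -> 270
  LT 270: heading 270 -> 180
  -- iteration 4/4 --
  LT 270: heading 180 -> 90
  LT 270: heading 90 -> 0
]
BK 9: (49,0) -> (40,0) [heading=0, move]
BK 2: (40,0) -> (38,0) [heading=0, move]
FD 4: (38,0) -> (42,0) [heading=0, move]
PD: pen down
RT 90: heading 0 -> 270
Final: pos=(42,0), heading=270, 3 segment(s) drawn

Segment lengths:
  seg 1: (0,0) -> (15,0), length = 15
  seg 2: (15,0) -> (29,0), length = 14
  seg 3: (29,0) -> (49,0), length = 20
Total = 49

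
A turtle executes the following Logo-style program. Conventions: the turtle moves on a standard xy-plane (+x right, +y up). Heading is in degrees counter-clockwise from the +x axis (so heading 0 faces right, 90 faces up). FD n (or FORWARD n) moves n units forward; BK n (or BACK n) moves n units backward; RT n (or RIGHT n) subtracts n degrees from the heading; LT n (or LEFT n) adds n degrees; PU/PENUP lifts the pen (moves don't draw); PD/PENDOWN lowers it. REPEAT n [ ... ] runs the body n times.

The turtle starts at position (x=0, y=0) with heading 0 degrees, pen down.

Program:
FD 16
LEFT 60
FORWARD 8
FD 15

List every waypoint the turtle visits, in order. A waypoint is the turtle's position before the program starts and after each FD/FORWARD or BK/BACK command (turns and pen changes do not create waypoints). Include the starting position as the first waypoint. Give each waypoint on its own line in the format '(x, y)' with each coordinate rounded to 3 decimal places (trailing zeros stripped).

Executing turtle program step by step:
Start: pos=(0,0), heading=0, pen down
FD 16: (0,0) -> (16,0) [heading=0, draw]
LT 60: heading 0 -> 60
FD 8: (16,0) -> (20,6.928) [heading=60, draw]
FD 15: (20,6.928) -> (27.5,19.919) [heading=60, draw]
Final: pos=(27.5,19.919), heading=60, 3 segment(s) drawn
Waypoints (4 total):
(0, 0)
(16, 0)
(20, 6.928)
(27.5, 19.919)

Answer: (0, 0)
(16, 0)
(20, 6.928)
(27.5, 19.919)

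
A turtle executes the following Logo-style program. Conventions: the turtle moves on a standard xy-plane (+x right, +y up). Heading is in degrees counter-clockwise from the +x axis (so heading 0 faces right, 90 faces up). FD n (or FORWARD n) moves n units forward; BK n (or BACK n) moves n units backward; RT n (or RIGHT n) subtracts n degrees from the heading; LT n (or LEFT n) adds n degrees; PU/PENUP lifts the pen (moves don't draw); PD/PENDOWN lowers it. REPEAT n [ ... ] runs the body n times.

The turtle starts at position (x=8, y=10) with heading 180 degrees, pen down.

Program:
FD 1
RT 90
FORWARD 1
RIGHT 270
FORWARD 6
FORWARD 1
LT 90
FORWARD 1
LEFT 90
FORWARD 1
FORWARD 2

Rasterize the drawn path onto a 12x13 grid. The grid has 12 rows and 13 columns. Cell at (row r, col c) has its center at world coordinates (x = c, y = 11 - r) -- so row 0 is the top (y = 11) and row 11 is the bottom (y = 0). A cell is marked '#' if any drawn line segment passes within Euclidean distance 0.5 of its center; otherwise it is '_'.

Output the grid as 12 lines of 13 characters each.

Answer: ########_____
####___##____
_____________
_____________
_____________
_____________
_____________
_____________
_____________
_____________
_____________
_____________

Derivation:
Segment 0: (8,10) -> (7,10)
Segment 1: (7,10) -> (7,11)
Segment 2: (7,11) -> (1,11)
Segment 3: (1,11) -> (0,11)
Segment 4: (0,11) -> (0,10)
Segment 5: (0,10) -> (1,10)
Segment 6: (1,10) -> (3,10)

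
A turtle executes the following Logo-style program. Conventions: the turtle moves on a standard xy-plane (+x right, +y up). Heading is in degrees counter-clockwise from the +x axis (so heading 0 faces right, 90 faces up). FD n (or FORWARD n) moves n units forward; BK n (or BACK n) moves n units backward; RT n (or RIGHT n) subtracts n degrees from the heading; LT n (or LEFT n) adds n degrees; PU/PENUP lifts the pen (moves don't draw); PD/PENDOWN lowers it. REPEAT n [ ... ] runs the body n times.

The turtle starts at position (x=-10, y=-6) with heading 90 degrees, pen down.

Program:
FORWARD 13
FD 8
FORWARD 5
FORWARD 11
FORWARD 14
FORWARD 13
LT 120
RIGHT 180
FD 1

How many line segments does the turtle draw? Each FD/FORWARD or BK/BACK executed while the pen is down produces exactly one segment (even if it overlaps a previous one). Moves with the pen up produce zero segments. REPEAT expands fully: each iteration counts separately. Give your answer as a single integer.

Answer: 7

Derivation:
Executing turtle program step by step:
Start: pos=(-10,-6), heading=90, pen down
FD 13: (-10,-6) -> (-10,7) [heading=90, draw]
FD 8: (-10,7) -> (-10,15) [heading=90, draw]
FD 5: (-10,15) -> (-10,20) [heading=90, draw]
FD 11: (-10,20) -> (-10,31) [heading=90, draw]
FD 14: (-10,31) -> (-10,45) [heading=90, draw]
FD 13: (-10,45) -> (-10,58) [heading=90, draw]
LT 120: heading 90 -> 210
RT 180: heading 210 -> 30
FD 1: (-10,58) -> (-9.134,58.5) [heading=30, draw]
Final: pos=(-9.134,58.5), heading=30, 7 segment(s) drawn
Segments drawn: 7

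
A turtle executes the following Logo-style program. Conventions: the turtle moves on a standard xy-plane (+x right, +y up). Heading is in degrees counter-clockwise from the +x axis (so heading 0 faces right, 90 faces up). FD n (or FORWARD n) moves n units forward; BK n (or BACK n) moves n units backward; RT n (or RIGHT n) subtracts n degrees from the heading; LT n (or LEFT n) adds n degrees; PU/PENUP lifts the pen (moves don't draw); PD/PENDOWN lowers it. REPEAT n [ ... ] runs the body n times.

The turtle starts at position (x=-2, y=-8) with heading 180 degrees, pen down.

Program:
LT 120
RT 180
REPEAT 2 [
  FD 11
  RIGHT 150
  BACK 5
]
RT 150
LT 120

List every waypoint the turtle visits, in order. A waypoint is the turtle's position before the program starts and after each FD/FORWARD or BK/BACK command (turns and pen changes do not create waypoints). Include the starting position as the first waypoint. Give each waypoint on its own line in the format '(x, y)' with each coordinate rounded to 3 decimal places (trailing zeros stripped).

Answer: (-2, -8)
(-7.5, 1.526)
(-11.83, 4.026)
(-2.304, -1.474)
(2.696, -1.474)

Derivation:
Executing turtle program step by step:
Start: pos=(-2,-8), heading=180, pen down
LT 120: heading 180 -> 300
RT 180: heading 300 -> 120
REPEAT 2 [
  -- iteration 1/2 --
  FD 11: (-2,-8) -> (-7.5,1.526) [heading=120, draw]
  RT 150: heading 120 -> 330
  BK 5: (-7.5,1.526) -> (-11.83,4.026) [heading=330, draw]
  -- iteration 2/2 --
  FD 11: (-11.83,4.026) -> (-2.304,-1.474) [heading=330, draw]
  RT 150: heading 330 -> 180
  BK 5: (-2.304,-1.474) -> (2.696,-1.474) [heading=180, draw]
]
RT 150: heading 180 -> 30
LT 120: heading 30 -> 150
Final: pos=(2.696,-1.474), heading=150, 4 segment(s) drawn
Waypoints (5 total):
(-2, -8)
(-7.5, 1.526)
(-11.83, 4.026)
(-2.304, -1.474)
(2.696, -1.474)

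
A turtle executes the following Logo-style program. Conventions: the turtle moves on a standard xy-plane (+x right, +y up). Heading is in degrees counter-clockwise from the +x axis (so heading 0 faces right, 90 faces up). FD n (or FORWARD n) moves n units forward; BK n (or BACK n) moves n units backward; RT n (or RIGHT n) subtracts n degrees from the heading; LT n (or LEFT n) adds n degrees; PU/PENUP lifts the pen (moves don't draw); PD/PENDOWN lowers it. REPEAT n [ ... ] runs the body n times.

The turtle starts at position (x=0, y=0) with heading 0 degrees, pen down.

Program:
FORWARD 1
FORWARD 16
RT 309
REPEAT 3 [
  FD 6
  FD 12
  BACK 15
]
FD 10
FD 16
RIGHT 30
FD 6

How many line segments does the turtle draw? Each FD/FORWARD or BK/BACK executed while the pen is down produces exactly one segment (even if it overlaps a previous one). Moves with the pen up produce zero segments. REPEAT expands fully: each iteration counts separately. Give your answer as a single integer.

Executing turtle program step by step:
Start: pos=(0,0), heading=0, pen down
FD 1: (0,0) -> (1,0) [heading=0, draw]
FD 16: (1,0) -> (17,0) [heading=0, draw]
RT 309: heading 0 -> 51
REPEAT 3 [
  -- iteration 1/3 --
  FD 6: (17,0) -> (20.776,4.663) [heading=51, draw]
  FD 12: (20.776,4.663) -> (28.328,13.989) [heading=51, draw]
  BK 15: (28.328,13.989) -> (18.888,2.331) [heading=51, draw]
  -- iteration 2/3 --
  FD 6: (18.888,2.331) -> (22.664,6.994) [heading=51, draw]
  FD 12: (22.664,6.994) -> (30.216,16.32) [heading=51, draw]
  BK 15: (30.216,16.32) -> (20.776,4.663) [heading=51, draw]
  -- iteration 3/3 --
  FD 6: (20.776,4.663) -> (24.552,9.326) [heading=51, draw]
  FD 12: (24.552,9.326) -> (32.104,18.652) [heading=51, draw]
  BK 15: (32.104,18.652) -> (22.664,6.994) [heading=51, draw]
]
FD 10: (22.664,6.994) -> (28.957,14.766) [heading=51, draw]
FD 16: (28.957,14.766) -> (39.026,27.2) [heading=51, draw]
RT 30: heading 51 -> 21
FD 6: (39.026,27.2) -> (44.628,29.35) [heading=21, draw]
Final: pos=(44.628,29.35), heading=21, 14 segment(s) drawn
Segments drawn: 14

Answer: 14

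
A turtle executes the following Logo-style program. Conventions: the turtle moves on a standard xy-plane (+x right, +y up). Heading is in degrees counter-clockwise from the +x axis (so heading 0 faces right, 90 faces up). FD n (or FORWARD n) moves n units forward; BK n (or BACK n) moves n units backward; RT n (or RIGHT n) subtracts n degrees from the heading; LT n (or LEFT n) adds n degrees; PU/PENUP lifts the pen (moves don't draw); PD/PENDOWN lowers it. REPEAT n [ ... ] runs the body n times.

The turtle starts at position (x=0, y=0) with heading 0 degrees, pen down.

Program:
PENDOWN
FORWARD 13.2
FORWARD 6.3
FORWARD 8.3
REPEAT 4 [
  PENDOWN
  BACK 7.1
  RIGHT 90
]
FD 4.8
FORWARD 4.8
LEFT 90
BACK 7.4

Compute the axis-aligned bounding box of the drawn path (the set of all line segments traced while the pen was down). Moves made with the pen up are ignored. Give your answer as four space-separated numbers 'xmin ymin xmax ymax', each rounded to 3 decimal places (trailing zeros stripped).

Answer: 0 -7.4 37.4 7.1

Derivation:
Executing turtle program step by step:
Start: pos=(0,0), heading=0, pen down
PD: pen down
FD 13.2: (0,0) -> (13.2,0) [heading=0, draw]
FD 6.3: (13.2,0) -> (19.5,0) [heading=0, draw]
FD 8.3: (19.5,0) -> (27.8,0) [heading=0, draw]
REPEAT 4 [
  -- iteration 1/4 --
  PD: pen down
  BK 7.1: (27.8,0) -> (20.7,0) [heading=0, draw]
  RT 90: heading 0 -> 270
  -- iteration 2/4 --
  PD: pen down
  BK 7.1: (20.7,0) -> (20.7,7.1) [heading=270, draw]
  RT 90: heading 270 -> 180
  -- iteration 3/4 --
  PD: pen down
  BK 7.1: (20.7,7.1) -> (27.8,7.1) [heading=180, draw]
  RT 90: heading 180 -> 90
  -- iteration 4/4 --
  PD: pen down
  BK 7.1: (27.8,7.1) -> (27.8,0) [heading=90, draw]
  RT 90: heading 90 -> 0
]
FD 4.8: (27.8,0) -> (32.6,0) [heading=0, draw]
FD 4.8: (32.6,0) -> (37.4,0) [heading=0, draw]
LT 90: heading 0 -> 90
BK 7.4: (37.4,0) -> (37.4,-7.4) [heading=90, draw]
Final: pos=(37.4,-7.4), heading=90, 10 segment(s) drawn

Segment endpoints: x in {0, 13.2, 19.5, 20.7, 27.8, 27.8, 32.6, 37.4}, y in {-7.4, 0, 0, 0, 0, 7.1, 7.1}
xmin=0, ymin=-7.4, xmax=37.4, ymax=7.1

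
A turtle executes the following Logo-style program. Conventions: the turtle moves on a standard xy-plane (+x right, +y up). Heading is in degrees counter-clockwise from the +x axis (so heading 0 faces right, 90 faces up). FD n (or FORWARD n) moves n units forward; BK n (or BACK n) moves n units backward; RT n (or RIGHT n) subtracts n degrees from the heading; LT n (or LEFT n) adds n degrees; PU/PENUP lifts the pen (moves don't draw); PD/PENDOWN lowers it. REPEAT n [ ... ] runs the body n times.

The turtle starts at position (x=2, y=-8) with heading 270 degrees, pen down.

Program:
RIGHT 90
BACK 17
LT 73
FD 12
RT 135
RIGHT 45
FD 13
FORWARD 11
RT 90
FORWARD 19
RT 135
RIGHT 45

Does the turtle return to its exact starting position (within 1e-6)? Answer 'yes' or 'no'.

Executing turtle program step by step:
Start: pos=(2,-8), heading=270, pen down
RT 90: heading 270 -> 180
BK 17: (2,-8) -> (19,-8) [heading=180, draw]
LT 73: heading 180 -> 253
FD 12: (19,-8) -> (15.492,-19.476) [heading=253, draw]
RT 135: heading 253 -> 118
RT 45: heading 118 -> 73
FD 13: (15.492,-19.476) -> (19.292,-7.044) [heading=73, draw]
FD 11: (19.292,-7.044) -> (22.508,3.476) [heading=73, draw]
RT 90: heading 73 -> 343
FD 19: (22.508,3.476) -> (40.678,-2.079) [heading=343, draw]
RT 135: heading 343 -> 208
RT 45: heading 208 -> 163
Final: pos=(40.678,-2.079), heading=163, 5 segment(s) drawn

Start position: (2, -8)
Final position: (40.678, -2.079)
Distance = 39.129; >= 1e-6 -> NOT closed

Answer: no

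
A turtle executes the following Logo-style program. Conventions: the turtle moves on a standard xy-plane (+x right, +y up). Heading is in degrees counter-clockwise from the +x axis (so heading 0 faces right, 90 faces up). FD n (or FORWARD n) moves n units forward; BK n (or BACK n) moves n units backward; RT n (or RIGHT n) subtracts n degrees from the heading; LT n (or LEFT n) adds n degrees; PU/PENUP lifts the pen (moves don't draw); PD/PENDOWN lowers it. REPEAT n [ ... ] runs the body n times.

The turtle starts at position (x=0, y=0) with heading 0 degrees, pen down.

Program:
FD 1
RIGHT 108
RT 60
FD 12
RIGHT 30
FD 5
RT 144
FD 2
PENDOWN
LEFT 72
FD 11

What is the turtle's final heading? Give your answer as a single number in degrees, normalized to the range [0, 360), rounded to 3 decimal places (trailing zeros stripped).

Answer: 90

Derivation:
Executing turtle program step by step:
Start: pos=(0,0), heading=0, pen down
FD 1: (0,0) -> (1,0) [heading=0, draw]
RT 108: heading 0 -> 252
RT 60: heading 252 -> 192
FD 12: (1,0) -> (-10.738,-2.495) [heading=192, draw]
RT 30: heading 192 -> 162
FD 5: (-10.738,-2.495) -> (-15.493,-0.95) [heading=162, draw]
RT 144: heading 162 -> 18
FD 2: (-15.493,-0.95) -> (-13.591,-0.332) [heading=18, draw]
PD: pen down
LT 72: heading 18 -> 90
FD 11: (-13.591,-0.332) -> (-13.591,10.668) [heading=90, draw]
Final: pos=(-13.591,10.668), heading=90, 5 segment(s) drawn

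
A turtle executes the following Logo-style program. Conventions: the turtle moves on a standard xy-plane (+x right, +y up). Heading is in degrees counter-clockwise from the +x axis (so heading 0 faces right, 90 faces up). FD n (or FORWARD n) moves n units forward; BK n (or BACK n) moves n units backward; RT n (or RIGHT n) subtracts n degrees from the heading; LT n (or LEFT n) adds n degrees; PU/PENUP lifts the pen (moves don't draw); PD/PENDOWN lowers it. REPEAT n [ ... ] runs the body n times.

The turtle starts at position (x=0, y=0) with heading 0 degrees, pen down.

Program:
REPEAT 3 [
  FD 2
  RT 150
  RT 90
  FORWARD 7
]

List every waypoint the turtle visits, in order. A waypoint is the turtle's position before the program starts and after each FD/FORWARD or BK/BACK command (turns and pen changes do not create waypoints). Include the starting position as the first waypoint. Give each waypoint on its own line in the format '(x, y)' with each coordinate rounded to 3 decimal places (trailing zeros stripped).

Executing turtle program step by step:
Start: pos=(0,0), heading=0, pen down
REPEAT 3 [
  -- iteration 1/3 --
  FD 2: (0,0) -> (2,0) [heading=0, draw]
  RT 150: heading 0 -> 210
  RT 90: heading 210 -> 120
  FD 7: (2,0) -> (-1.5,6.062) [heading=120, draw]
  -- iteration 2/3 --
  FD 2: (-1.5,6.062) -> (-2.5,7.794) [heading=120, draw]
  RT 150: heading 120 -> 330
  RT 90: heading 330 -> 240
  FD 7: (-2.5,7.794) -> (-6,1.732) [heading=240, draw]
  -- iteration 3/3 --
  FD 2: (-6,1.732) -> (-7,0) [heading=240, draw]
  RT 150: heading 240 -> 90
  RT 90: heading 90 -> 0
  FD 7: (-7,0) -> (0,0) [heading=0, draw]
]
Final: pos=(0,0), heading=0, 6 segment(s) drawn
Waypoints (7 total):
(0, 0)
(2, 0)
(-1.5, 6.062)
(-2.5, 7.794)
(-6, 1.732)
(-7, 0)
(0, 0)

Answer: (0, 0)
(2, 0)
(-1.5, 6.062)
(-2.5, 7.794)
(-6, 1.732)
(-7, 0)
(0, 0)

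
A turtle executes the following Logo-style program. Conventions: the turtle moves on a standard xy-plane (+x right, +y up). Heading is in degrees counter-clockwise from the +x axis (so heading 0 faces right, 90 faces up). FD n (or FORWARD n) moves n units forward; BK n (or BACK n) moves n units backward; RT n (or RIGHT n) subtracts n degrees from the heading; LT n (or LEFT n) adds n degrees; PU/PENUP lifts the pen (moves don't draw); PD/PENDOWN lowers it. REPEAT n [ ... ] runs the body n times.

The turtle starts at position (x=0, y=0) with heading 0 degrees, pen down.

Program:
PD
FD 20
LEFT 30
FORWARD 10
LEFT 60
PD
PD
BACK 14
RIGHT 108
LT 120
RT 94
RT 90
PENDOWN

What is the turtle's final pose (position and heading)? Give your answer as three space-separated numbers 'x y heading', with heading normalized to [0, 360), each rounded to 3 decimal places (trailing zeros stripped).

Answer: 28.66 -9 278

Derivation:
Executing turtle program step by step:
Start: pos=(0,0), heading=0, pen down
PD: pen down
FD 20: (0,0) -> (20,0) [heading=0, draw]
LT 30: heading 0 -> 30
FD 10: (20,0) -> (28.66,5) [heading=30, draw]
LT 60: heading 30 -> 90
PD: pen down
PD: pen down
BK 14: (28.66,5) -> (28.66,-9) [heading=90, draw]
RT 108: heading 90 -> 342
LT 120: heading 342 -> 102
RT 94: heading 102 -> 8
RT 90: heading 8 -> 278
PD: pen down
Final: pos=(28.66,-9), heading=278, 3 segment(s) drawn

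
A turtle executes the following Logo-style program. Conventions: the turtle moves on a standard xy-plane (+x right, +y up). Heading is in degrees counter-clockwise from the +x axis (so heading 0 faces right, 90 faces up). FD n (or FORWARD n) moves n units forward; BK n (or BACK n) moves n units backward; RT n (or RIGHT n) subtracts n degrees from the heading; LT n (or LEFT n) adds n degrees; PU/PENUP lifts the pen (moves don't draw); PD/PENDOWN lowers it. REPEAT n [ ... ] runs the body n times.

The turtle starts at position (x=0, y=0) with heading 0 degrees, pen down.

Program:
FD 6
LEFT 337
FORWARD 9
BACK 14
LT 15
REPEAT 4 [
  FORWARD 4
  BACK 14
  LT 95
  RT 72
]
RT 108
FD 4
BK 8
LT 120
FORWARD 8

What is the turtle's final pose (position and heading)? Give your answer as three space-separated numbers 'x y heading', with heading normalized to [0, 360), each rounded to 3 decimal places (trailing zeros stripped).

Answer: -35.383 -4.562 96

Derivation:
Executing turtle program step by step:
Start: pos=(0,0), heading=0, pen down
FD 6: (0,0) -> (6,0) [heading=0, draw]
LT 337: heading 0 -> 337
FD 9: (6,0) -> (14.285,-3.517) [heading=337, draw]
BK 14: (14.285,-3.517) -> (1.397,1.954) [heading=337, draw]
LT 15: heading 337 -> 352
REPEAT 4 [
  -- iteration 1/4 --
  FD 4: (1.397,1.954) -> (5.359,1.397) [heading=352, draw]
  BK 14: (5.359,1.397) -> (-8.505,3.345) [heading=352, draw]
  LT 95: heading 352 -> 87
  RT 72: heading 87 -> 15
  -- iteration 2/4 --
  FD 4: (-8.505,3.345) -> (-4.642,4.381) [heading=15, draw]
  BK 14: (-4.642,4.381) -> (-18.164,0.757) [heading=15, draw]
  LT 95: heading 15 -> 110
  RT 72: heading 110 -> 38
  -- iteration 3/4 --
  FD 4: (-18.164,0.757) -> (-15.012,3.22) [heading=38, draw]
  BK 14: (-15.012,3.22) -> (-26.045,-5.399) [heading=38, draw]
  LT 95: heading 38 -> 133
  RT 72: heading 133 -> 61
  -- iteration 4/4 --
  FD 4: (-26.045,-5.399) -> (-24.105,-1.901) [heading=61, draw]
  BK 14: (-24.105,-1.901) -> (-30.893,-14.146) [heading=61, draw]
  LT 95: heading 61 -> 156
  RT 72: heading 156 -> 84
]
RT 108: heading 84 -> 336
FD 4: (-30.893,-14.146) -> (-27.238,-15.773) [heading=336, draw]
BK 8: (-27.238,-15.773) -> (-34.547,-12.519) [heading=336, draw]
LT 120: heading 336 -> 96
FD 8: (-34.547,-12.519) -> (-35.383,-4.562) [heading=96, draw]
Final: pos=(-35.383,-4.562), heading=96, 14 segment(s) drawn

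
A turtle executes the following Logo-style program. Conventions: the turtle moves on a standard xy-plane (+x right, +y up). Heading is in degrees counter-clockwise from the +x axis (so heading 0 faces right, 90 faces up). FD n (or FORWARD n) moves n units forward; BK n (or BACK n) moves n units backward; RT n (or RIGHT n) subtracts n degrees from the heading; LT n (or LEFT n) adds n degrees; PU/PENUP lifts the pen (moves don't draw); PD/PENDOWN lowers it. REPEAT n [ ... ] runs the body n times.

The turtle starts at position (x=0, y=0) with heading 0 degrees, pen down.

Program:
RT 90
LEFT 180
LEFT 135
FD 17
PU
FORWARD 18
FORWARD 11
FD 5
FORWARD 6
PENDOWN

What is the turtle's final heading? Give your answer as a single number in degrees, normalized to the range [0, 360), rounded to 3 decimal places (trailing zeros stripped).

Executing turtle program step by step:
Start: pos=(0,0), heading=0, pen down
RT 90: heading 0 -> 270
LT 180: heading 270 -> 90
LT 135: heading 90 -> 225
FD 17: (0,0) -> (-12.021,-12.021) [heading=225, draw]
PU: pen up
FD 18: (-12.021,-12.021) -> (-24.749,-24.749) [heading=225, move]
FD 11: (-24.749,-24.749) -> (-32.527,-32.527) [heading=225, move]
FD 5: (-32.527,-32.527) -> (-36.062,-36.062) [heading=225, move]
FD 6: (-36.062,-36.062) -> (-40.305,-40.305) [heading=225, move]
PD: pen down
Final: pos=(-40.305,-40.305), heading=225, 1 segment(s) drawn

Answer: 225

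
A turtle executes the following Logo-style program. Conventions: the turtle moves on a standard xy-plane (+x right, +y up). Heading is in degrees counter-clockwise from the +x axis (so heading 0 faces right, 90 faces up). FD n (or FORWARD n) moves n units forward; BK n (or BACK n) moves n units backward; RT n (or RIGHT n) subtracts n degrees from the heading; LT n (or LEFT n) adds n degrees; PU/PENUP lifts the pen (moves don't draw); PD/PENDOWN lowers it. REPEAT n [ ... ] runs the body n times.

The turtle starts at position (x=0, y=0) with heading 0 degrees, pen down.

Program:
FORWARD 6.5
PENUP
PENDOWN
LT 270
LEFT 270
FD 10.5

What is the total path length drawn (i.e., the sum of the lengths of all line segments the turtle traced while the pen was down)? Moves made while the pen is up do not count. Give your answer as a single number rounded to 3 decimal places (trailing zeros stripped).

Executing turtle program step by step:
Start: pos=(0,0), heading=0, pen down
FD 6.5: (0,0) -> (6.5,0) [heading=0, draw]
PU: pen up
PD: pen down
LT 270: heading 0 -> 270
LT 270: heading 270 -> 180
FD 10.5: (6.5,0) -> (-4,0) [heading=180, draw]
Final: pos=(-4,0), heading=180, 2 segment(s) drawn

Segment lengths:
  seg 1: (0,0) -> (6.5,0), length = 6.5
  seg 2: (6.5,0) -> (-4,0), length = 10.5
Total = 17

Answer: 17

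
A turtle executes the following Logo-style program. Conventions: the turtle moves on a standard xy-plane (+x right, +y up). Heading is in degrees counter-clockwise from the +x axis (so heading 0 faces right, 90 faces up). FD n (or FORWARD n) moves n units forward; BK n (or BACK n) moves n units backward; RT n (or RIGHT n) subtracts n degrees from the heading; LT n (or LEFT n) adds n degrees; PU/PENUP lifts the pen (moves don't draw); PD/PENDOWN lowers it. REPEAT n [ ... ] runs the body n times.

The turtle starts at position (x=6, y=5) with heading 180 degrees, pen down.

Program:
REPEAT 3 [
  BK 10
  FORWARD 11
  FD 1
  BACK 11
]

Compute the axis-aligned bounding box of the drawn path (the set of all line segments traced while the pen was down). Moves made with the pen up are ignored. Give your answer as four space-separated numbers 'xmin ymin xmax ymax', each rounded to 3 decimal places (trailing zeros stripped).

Executing turtle program step by step:
Start: pos=(6,5), heading=180, pen down
REPEAT 3 [
  -- iteration 1/3 --
  BK 10: (6,5) -> (16,5) [heading=180, draw]
  FD 11: (16,5) -> (5,5) [heading=180, draw]
  FD 1: (5,5) -> (4,5) [heading=180, draw]
  BK 11: (4,5) -> (15,5) [heading=180, draw]
  -- iteration 2/3 --
  BK 10: (15,5) -> (25,5) [heading=180, draw]
  FD 11: (25,5) -> (14,5) [heading=180, draw]
  FD 1: (14,5) -> (13,5) [heading=180, draw]
  BK 11: (13,5) -> (24,5) [heading=180, draw]
  -- iteration 3/3 --
  BK 10: (24,5) -> (34,5) [heading=180, draw]
  FD 11: (34,5) -> (23,5) [heading=180, draw]
  FD 1: (23,5) -> (22,5) [heading=180, draw]
  BK 11: (22,5) -> (33,5) [heading=180, draw]
]
Final: pos=(33,5), heading=180, 12 segment(s) drawn

Segment endpoints: x in {4, 5, 6, 13, 14, 15, 16, 22, 23, 24, 25, 33, 34}, y in {5, 5, 5, 5, 5}
xmin=4, ymin=5, xmax=34, ymax=5

Answer: 4 5 34 5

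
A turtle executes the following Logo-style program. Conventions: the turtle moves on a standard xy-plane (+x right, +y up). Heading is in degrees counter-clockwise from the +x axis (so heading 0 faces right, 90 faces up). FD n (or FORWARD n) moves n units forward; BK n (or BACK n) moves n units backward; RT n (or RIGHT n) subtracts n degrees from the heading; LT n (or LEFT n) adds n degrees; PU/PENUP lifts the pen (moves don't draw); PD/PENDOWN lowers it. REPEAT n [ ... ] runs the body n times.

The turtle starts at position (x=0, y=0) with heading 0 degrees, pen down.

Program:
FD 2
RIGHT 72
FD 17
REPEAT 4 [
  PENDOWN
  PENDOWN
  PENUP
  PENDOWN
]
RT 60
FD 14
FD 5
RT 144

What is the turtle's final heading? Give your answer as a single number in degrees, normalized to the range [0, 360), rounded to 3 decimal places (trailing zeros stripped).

Answer: 84

Derivation:
Executing turtle program step by step:
Start: pos=(0,0), heading=0, pen down
FD 2: (0,0) -> (2,0) [heading=0, draw]
RT 72: heading 0 -> 288
FD 17: (2,0) -> (7.253,-16.168) [heading=288, draw]
REPEAT 4 [
  -- iteration 1/4 --
  PD: pen down
  PD: pen down
  PU: pen up
  PD: pen down
  -- iteration 2/4 --
  PD: pen down
  PD: pen down
  PU: pen up
  PD: pen down
  -- iteration 3/4 --
  PD: pen down
  PD: pen down
  PU: pen up
  PD: pen down
  -- iteration 4/4 --
  PD: pen down
  PD: pen down
  PU: pen up
  PD: pen down
]
RT 60: heading 288 -> 228
FD 14: (7.253,-16.168) -> (-2.115,-26.572) [heading=228, draw]
FD 5: (-2.115,-26.572) -> (-5.46,-30.288) [heading=228, draw]
RT 144: heading 228 -> 84
Final: pos=(-5.46,-30.288), heading=84, 4 segment(s) drawn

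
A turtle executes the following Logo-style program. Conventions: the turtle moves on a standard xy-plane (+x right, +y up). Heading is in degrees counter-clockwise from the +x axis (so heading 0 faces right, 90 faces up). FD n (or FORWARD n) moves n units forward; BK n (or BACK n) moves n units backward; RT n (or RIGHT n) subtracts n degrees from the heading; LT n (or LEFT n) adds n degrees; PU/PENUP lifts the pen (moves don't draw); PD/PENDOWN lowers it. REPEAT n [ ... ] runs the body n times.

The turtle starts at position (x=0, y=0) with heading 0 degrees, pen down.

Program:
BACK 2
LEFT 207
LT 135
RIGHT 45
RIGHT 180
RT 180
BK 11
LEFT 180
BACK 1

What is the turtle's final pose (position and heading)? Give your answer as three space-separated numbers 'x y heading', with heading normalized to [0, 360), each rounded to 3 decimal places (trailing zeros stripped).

Executing turtle program step by step:
Start: pos=(0,0), heading=0, pen down
BK 2: (0,0) -> (-2,0) [heading=0, draw]
LT 207: heading 0 -> 207
LT 135: heading 207 -> 342
RT 45: heading 342 -> 297
RT 180: heading 297 -> 117
RT 180: heading 117 -> 297
BK 11: (-2,0) -> (-6.994,9.801) [heading=297, draw]
LT 180: heading 297 -> 117
BK 1: (-6.994,9.801) -> (-6.54,8.91) [heading=117, draw]
Final: pos=(-6.54,8.91), heading=117, 3 segment(s) drawn

Answer: -6.54 8.91 117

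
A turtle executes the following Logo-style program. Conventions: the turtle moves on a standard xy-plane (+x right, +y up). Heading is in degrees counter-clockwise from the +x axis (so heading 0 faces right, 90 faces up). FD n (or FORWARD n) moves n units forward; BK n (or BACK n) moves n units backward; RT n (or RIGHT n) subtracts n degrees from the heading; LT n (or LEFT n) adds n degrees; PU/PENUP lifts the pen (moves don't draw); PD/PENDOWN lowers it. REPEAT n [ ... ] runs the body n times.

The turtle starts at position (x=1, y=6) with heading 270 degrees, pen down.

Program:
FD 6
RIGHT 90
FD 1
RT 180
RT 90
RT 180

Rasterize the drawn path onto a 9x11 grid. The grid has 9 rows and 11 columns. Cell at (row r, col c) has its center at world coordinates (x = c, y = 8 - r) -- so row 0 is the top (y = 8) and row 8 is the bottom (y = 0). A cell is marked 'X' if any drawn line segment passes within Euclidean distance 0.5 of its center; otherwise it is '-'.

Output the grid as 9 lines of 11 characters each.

Answer: -----------
-----------
-X---------
-X---------
-X---------
-X---------
-X---------
-X---------
XX---------

Derivation:
Segment 0: (1,6) -> (1,0)
Segment 1: (1,0) -> (-0,0)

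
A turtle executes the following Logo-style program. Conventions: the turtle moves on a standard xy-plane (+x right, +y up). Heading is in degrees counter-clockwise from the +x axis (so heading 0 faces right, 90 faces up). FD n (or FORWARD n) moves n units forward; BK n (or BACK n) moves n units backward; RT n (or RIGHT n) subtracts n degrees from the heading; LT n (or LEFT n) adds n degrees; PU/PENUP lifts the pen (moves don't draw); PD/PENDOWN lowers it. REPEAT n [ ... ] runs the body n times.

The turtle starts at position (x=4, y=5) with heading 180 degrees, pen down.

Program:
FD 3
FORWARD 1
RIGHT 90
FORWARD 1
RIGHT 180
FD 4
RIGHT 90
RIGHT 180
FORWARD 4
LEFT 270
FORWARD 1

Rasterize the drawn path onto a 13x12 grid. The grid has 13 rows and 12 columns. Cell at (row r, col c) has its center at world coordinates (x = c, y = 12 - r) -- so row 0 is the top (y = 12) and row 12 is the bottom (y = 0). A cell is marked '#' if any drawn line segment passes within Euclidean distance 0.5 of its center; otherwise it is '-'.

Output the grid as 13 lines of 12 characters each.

Segment 0: (4,5) -> (1,5)
Segment 1: (1,5) -> (0,5)
Segment 2: (0,5) -> (0,6)
Segment 3: (0,6) -> (0,2)
Segment 4: (0,2) -> (4,2)
Segment 5: (4,2) -> (4,1)

Answer: ------------
------------
------------
------------
------------
------------
#-----------
#####-------
#-----------
#-----------
#####-------
----#-------
------------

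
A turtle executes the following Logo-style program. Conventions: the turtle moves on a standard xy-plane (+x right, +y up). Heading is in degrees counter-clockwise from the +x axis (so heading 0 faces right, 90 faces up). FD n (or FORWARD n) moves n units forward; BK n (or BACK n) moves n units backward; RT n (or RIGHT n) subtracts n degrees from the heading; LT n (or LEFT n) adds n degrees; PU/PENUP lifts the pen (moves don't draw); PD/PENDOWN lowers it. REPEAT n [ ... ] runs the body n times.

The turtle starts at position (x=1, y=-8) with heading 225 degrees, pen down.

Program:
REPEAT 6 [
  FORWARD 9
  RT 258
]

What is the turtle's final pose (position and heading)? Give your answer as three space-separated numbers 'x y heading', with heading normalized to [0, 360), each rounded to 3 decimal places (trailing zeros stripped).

Executing turtle program step by step:
Start: pos=(1,-8), heading=225, pen down
REPEAT 6 [
  -- iteration 1/6 --
  FD 9: (1,-8) -> (-5.364,-14.364) [heading=225, draw]
  RT 258: heading 225 -> 327
  -- iteration 2/6 --
  FD 9: (-5.364,-14.364) -> (2.184,-19.266) [heading=327, draw]
  RT 258: heading 327 -> 69
  -- iteration 3/6 --
  FD 9: (2.184,-19.266) -> (5.409,-10.863) [heading=69, draw]
  RT 258: heading 69 -> 171
  -- iteration 4/6 --
  FD 9: (5.409,-10.863) -> (-3.48,-9.456) [heading=171, draw]
  RT 258: heading 171 -> 273
  -- iteration 5/6 --
  FD 9: (-3.48,-9.456) -> (-3.009,-18.443) [heading=273, draw]
  RT 258: heading 273 -> 15
  -- iteration 6/6 --
  FD 9: (-3.009,-18.443) -> (5.685,-16.114) [heading=15, draw]
  RT 258: heading 15 -> 117
]
Final: pos=(5.685,-16.114), heading=117, 6 segment(s) drawn

Answer: 5.685 -16.114 117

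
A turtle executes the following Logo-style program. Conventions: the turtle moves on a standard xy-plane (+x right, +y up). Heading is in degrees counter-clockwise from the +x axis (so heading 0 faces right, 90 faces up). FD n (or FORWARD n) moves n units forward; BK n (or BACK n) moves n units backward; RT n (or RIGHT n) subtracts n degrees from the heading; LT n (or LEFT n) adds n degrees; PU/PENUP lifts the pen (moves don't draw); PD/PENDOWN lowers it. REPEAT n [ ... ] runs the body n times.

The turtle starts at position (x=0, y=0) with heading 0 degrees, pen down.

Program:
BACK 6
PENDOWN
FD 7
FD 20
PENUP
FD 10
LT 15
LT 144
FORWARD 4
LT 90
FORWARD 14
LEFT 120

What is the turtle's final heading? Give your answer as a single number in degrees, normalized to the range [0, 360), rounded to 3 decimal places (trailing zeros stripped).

Executing turtle program step by step:
Start: pos=(0,0), heading=0, pen down
BK 6: (0,0) -> (-6,0) [heading=0, draw]
PD: pen down
FD 7: (-6,0) -> (1,0) [heading=0, draw]
FD 20: (1,0) -> (21,0) [heading=0, draw]
PU: pen up
FD 10: (21,0) -> (31,0) [heading=0, move]
LT 15: heading 0 -> 15
LT 144: heading 15 -> 159
FD 4: (31,0) -> (27.266,1.433) [heading=159, move]
LT 90: heading 159 -> 249
FD 14: (27.266,1.433) -> (22.249,-11.637) [heading=249, move]
LT 120: heading 249 -> 9
Final: pos=(22.249,-11.637), heading=9, 3 segment(s) drawn

Answer: 9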